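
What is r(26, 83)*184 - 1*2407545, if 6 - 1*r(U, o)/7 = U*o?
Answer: -5179321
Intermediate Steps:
r(U, o) = 42 - 7*U*o
r(26, 83)*184 - 1*2407545 = (42 - 7*26*83)*184 - 1*2407545 = (42 - 15106)*184 - 2407545 = -15064*184 - 2407545 = -2771776 - 2407545 = -5179321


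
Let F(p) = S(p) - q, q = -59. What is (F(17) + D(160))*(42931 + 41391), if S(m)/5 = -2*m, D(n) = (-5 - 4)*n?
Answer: -130783422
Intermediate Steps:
D(n) = -9*n
S(m) = -10*m (S(m) = 5*(-2*m) = -10*m)
F(p) = 59 - 10*p (F(p) = -10*p - 1*(-59) = -10*p + 59 = 59 - 10*p)
(F(17) + D(160))*(42931 + 41391) = ((59 - 10*17) - 9*160)*(42931 + 41391) = ((59 - 170) - 1440)*84322 = (-111 - 1440)*84322 = -1551*84322 = -130783422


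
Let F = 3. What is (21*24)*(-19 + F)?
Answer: -8064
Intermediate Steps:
(21*24)*(-19 + F) = (21*24)*(-19 + 3) = 504*(-16) = -8064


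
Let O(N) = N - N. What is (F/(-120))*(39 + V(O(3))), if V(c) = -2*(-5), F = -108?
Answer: 441/10 ≈ 44.100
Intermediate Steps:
O(N) = 0
V(c) = 10
(F/(-120))*(39 + V(O(3))) = (-108/(-120))*(39 + 10) = -108*(-1/120)*49 = (9/10)*49 = 441/10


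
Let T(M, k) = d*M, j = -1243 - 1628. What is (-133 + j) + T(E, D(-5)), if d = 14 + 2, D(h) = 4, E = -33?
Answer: -3532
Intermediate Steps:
d = 16
j = -2871
T(M, k) = 16*M
(-133 + j) + T(E, D(-5)) = (-133 - 2871) + 16*(-33) = -3004 - 528 = -3532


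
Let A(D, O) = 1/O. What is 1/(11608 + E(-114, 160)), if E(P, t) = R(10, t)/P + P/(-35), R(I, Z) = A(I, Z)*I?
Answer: 63840/741262621 ≈ 8.6123e-5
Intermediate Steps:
R(I, Z) = I/Z
E(P, t) = -P/35 + 10/(P*t) (E(P, t) = (10/t)/P + P/(-35) = 10/(P*t) + P*(-1/35) = 10/(P*t) - P/35 = -P/35 + 10/(P*t))
1/(11608 + E(-114, 160)) = 1/(11608 + (-1/35*(-114) + 10/(-114*160))) = 1/(11608 + (114/35 + 10*(-1/114)*(1/160))) = 1/(11608 + (114/35 - 1/1824)) = 1/(11608 + 207901/63840) = 1/(741262621/63840) = 63840/741262621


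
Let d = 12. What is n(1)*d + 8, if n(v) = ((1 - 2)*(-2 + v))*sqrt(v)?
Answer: 20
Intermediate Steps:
n(v) = sqrt(v)*(2 - v) (n(v) = (-(-2 + v))*sqrt(v) = (2 - v)*sqrt(v) = sqrt(v)*(2 - v))
n(1)*d + 8 = (sqrt(1)*(2 - 1*1))*12 + 8 = (1*(2 - 1))*12 + 8 = (1*1)*12 + 8 = 1*12 + 8 = 12 + 8 = 20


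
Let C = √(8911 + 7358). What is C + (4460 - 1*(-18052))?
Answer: 22512 + √16269 ≈ 22640.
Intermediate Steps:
C = √16269 ≈ 127.55
C + (4460 - 1*(-18052)) = √16269 + (4460 - 1*(-18052)) = √16269 + (4460 + 18052) = √16269 + 22512 = 22512 + √16269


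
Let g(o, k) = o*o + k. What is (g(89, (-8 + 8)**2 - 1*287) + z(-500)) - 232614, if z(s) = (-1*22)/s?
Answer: -56244989/250 ≈ -2.2498e+5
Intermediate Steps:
z(s) = -22/s
g(o, k) = k + o**2 (g(o, k) = o**2 + k = k + o**2)
(g(89, (-8 + 8)**2 - 1*287) + z(-500)) - 232614 = ((((-8 + 8)**2 - 1*287) + 89**2) - 22/(-500)) - 232614 = (((0**2 - 287) + 7921) - 22*(-1/500)) - 232614 = (((0 - 287) + 7921) + 11/250) - 232614 = ((-287 + 7921) + 11/250) - 232614 = (7634 + 11/250) - 232614 = 1908511/250 - 232614 = -56244989/250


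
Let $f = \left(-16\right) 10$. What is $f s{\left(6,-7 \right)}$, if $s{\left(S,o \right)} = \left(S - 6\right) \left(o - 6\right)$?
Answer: $0$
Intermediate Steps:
$f = -160$
$s{\left(S,o \right)} = \left(-6 + S\right) \left(-6 + o\right)$
$f s{\left(6,-7 \right)} = - 160 \left(36 - 36 - -42 + 6 \left(-7\right)\right) = - 160 \left(36 - 36 + 42 - 42\right) = \left(-160\right) 0 = 0$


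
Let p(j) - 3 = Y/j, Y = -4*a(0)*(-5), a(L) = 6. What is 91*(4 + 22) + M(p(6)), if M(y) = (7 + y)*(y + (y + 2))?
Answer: 3806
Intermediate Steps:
Y = 120 (Y = -4*6*(-5) = -24*(-5) = 120)
p(j) = 3 + 120/j
M(y) = (2 + 2*y)*(7 + y) (M(y) = (7 + y)*(y + (2 + y)) = (7 + y)*(2 + 2*y) = (2 + 2*y)*(7 + y))
91*(4 + 22) + M(p(6)) = 91*(4 + 22) + (14 + 2*(3 + 120/6)**2 + 16*(3 + 120/6)) = 91*26 + (14 + 2*(3 + 120*(1/6))**2 + 16*(3 + 120*(1/6))) = 2366 + (14 + 2*(3 + 20)**2 + 16*(3 + 20)) = 2366 + (14 + 2*23**2 + 16*23) = 2366 + (14 + 2*529 + 368) = 2366 + (14 + 1058 + 368) = 2366 + 1440 = 3806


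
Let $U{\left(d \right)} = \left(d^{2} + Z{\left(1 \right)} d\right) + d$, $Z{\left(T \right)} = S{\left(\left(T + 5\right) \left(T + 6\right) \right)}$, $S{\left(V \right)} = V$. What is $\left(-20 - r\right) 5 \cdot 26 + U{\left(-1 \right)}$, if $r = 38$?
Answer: $-7582$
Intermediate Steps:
$Z{\left(T \right)} = \left(5 + T\right) \left(6 + T\right)$ ($Z{\left(T \right)} = \left(T + 5\right) \left(T + 6\right) = \left(5 + T\right) \left(6 + T\right)$)
$U{\left(d \right)} = d^{2} + 43 d$ ($U{\left(d \right)} = \left(d^{2} + \left(30 + 1^{2} + 11 \cdot 1\right) d\right) + d = \left(d^{2} + \left(30 + 1 + 11\right) d\right) + d = \left(d^{2} + 42 d\right) + d = d^{2} + 43 d$)
$\left(-20 - r\right) 5 \cdot 26 + U{\left(-1 \right)} = \left(-20 - 38\right) 5 \cdot 26 - \left(43 - 1\right) = \left(-20 - 38\right) 130 - 42 = \left(-58\right) 130 - 42 = -7540 - 42 = -7582$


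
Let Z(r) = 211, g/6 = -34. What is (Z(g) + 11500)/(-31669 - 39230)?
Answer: -11711/70899 ≈ -0.16518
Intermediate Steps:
g = -204 (g = 6*(-34) = -204)
(Z(g) + 11500)/(-31669 - 39230) = (211 + 11500)/(-31669 - 39230) = 11711/(-70899) = 11711*(-1/70899) = -11711/70899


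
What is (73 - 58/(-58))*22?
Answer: 1628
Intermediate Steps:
(73 - 58/(-58))*22 = (73 - 58*(-1/58))*22 = (73 + 1)*22 = 74*22 = 1628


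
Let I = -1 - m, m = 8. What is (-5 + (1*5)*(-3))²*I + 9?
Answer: -3591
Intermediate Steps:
I = -9 (I = -1 - 1*8 = -1 - 8 = -9)
(-5 + (1*5)*(-3))²*I + 9 = (-5 + (1*5)*(-3))²*(-9) + 9 = (-5 + 5*(-3))²*(-9) + 9 = (-5 - 15)²*(-9) + 9 = (-20)²*(-9) + 9 = 400*(-9) + 9 = -3600 + 9 = -3591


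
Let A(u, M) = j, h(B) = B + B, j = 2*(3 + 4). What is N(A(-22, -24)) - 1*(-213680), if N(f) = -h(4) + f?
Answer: 213686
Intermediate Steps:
j = 14 (j = 2*7 = 14)
h(B) = 2*B
A(u, M) = 14
N(f) = -8 + f (N(f) = -2*4 + f = -1*8 + f = -8 + f)
N(A(-22, -24)) - 1*(-213680) = (-8 + 14) - 1*(-213680) = 6 + 213680 = 213686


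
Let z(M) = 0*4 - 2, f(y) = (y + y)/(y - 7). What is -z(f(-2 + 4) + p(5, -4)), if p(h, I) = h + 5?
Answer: 2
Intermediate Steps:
p(h, I) = 5 + h
f(y) = 2*y/(-7 + y) (f(y) = (2*y)/(-7 + y) = 2*y/(-7 + y))
z(M) = -2 (z(M) = 0 - 2 = -2)
-z(f(-2 + 4) + p(5, -4)) = -1*(-2) = 2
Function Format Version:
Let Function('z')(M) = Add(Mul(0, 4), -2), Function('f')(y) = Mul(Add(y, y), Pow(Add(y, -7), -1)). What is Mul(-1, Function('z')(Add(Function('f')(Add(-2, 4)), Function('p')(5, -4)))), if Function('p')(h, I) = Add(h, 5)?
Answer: 2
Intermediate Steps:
Function('p')(h, I) = Add(5, h)
Function('f')(y) = Mul(2, y, Pow(Add(-7, y), -1)) (Function('f')(y) = Mul(Mul(2, y), Pow(Add(-7, y), -1)) = Mul(2, y, Pow(Add(-7, y), -1)))
Function('z')(M) = -2 (Function('z')(M) = Add(0, -2) = -2)
Mul(-1, Function('z')(Add(Function('f')(Add(-2, 4)), Function('p')(5, -4)))) = Mul(-1, -2) = 2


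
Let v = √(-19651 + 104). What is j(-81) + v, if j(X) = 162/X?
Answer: -2 + I*√19547 ≈ -2.0 + 139.81*I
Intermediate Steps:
v = I*√19547 (v = √(-19547) = I*√19547 ≈ 139.81*I)
j(-81) + v = 162/(-81) + I*√19547 = 162*(-1/81) + I*√19547 = -2 + I*√19547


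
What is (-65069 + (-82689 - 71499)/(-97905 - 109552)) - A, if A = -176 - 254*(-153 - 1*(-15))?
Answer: -20734135677/207457 ≈ -99944.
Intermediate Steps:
A = 34876 (A = -176 - 254*(-153 + 15) = -176 - 254*(-138) = -176 + 35052 = 34876)
(-65069 + (-82689 - 71499)/(-97905 - 109552)) - A = (-65069 + (-82689 - 71499)/(-97905 - 109552)) - 1*34876 = (-65069 - 154188/(-207457)) - 34876 = (-65069 - 154188*(-1/207457)) - 34876 = (-65069 + 154188/207457) - 34876 = -13498865345/207457 - 34876 = -20734135677/207457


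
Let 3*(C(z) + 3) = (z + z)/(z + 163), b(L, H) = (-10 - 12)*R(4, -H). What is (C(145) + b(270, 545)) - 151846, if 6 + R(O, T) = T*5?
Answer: -42396209/462 ≈ -91767.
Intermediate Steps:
R(O, T) = -6 + 5*T (R(O, T) = -6 + T*5 = -6 + 5*T)
b(L, H) = 132 + 110*H (b(L, H) = (-10 - 12)*(-6 + 5*(-H)) = -22*(-6 - 5*H) = 132 + 110*H)
C(z) = -3 + 2*z/(3*(163 + z)) (C(z) = -3 + ((z + z)/(z + 163))/3 = -3 + ((2*z)/(163 + z))/3 = -3 + (2*z/(163 + z))/3 = -3 + 2*z/(3*(163 + z)))
(C(145) + b(270, 545)) - 151846 = ((-1467 - 7*145)/(3*(163 + 145)) + (132 + 110*545)) - 151846 = ((⅓)*(-1467 - 1015)/308 + (132 + 59950)) - 151846 = ((⅓)*(1/308)*(-2482) + 60082) - 151846 = (-1241/462 + 60082) - 151846 = 27756643/462 - 151846 = -42396209/462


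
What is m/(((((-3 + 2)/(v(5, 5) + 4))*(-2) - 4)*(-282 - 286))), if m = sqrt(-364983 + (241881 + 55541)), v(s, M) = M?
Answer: 9*I*sqrt(67561)/19312 ≈ 0.12113*I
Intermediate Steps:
m = I*sqrt(67561) (m = sqrt(-364983 + 297422) = sqrt(-67561) = I*sqrt(67561) ≈ 259.92*I)
m/(((((-3 + 2)/(v(5, 5) + 4))*(-2) - 4)*(-282 - 286))) = (I*sqrt(67561))/(((((-3 + 2)/(5 + 4))*(-2) - 4)*(-282 - 286))) = (I*sqrt(67561))/(((-1/9*(-2) - 4)*(-568))) = (I*sqrt(67561))/(((2/9 - 4)*(-568))) = (I*sqrt(67561))/((-34/9*(-568))) = (I*sqrt(67561))/(19312/9) = (I*sqrt(67561))*(9/19312) = 9*I*sqrt(67561)/19312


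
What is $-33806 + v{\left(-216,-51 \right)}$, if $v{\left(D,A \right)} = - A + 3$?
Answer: $-33752$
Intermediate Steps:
$v{\left(D,A \right)} = 3 - A$
$-33806 + v{\left(-216,-51 \right)} = -33806 + \left(3 - -51\right) = -33806 + \left(3 + 51\right) = -33806 + 54 = -33752$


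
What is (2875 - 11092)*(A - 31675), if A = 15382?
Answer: 133879581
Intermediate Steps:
(2875 - 11092)*(A - 31675) = (2875 - 11092)*(15382 - 31675) = -8217*(-16293) = 133879581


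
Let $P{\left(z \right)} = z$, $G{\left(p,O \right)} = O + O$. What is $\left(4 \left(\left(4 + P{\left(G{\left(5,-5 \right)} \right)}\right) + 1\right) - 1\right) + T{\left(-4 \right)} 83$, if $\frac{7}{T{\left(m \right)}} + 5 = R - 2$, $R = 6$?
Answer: $-602$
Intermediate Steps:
$G{\left(p,O \right)} = 2 O$
$T{\left(m \right)} = -7$ ($T{\left(m \right)} = \frac{7}{-5 + \left(6 - 2\right)} = \frac{7}{-5 + 4} = \frac{7}{-1} = 7 \left(-1\right) = -7$)
$\left(4 \left(\left(4 + P{\left(G{\left(5,-5 \right)} \right)}\right) + 1\right) - 1\right) + T{\left(-4 \right)} 83 = \left(4 \left(\left(4 + 2 \left(-5\right)\right) + 1\right) - 1\right) - 581 = \left(4 \left(\left(4 - 10\right) + 1\right) - 1\right) - 581 = \left(4 \left(-6 + 1\right) - 1\right) - 581 = \left(4 \left(-5\right) - 1\right) - 581 = \left(-20 - 1\right) - 581 = -21 - 581 = -602$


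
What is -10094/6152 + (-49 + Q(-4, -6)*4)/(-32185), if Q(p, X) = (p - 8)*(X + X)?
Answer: -164058747/99001060 ≈ -1.6571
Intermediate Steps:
Q(p, X) = 2*X*(-8 + p) (Q(p, X) = (-8 + p)*(2*X) = 2*X*(-8 + p))
-10094/6152 + (-49 + Q(-4, -6)*4)/(-32185) = -10094/6152 + (-49 + (2*(-6)*(-8 - 4))*4)/(-32185) = -10094*1/6152 + (-49 + (2*(-6)*(-12))*4)*(-1/32185) = -5047/3076 + (-49 + 144*4)*(-1/32185) = -5047/3076 + (-49 + 576)*(-1/32185) = -5047/3076 + 527*(-1/32185) = -5047/3076 - 527/32185 = -164058747/99001060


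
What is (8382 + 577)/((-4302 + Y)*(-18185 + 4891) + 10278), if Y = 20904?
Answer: -8959/220696710 ≈ -4.0594e-5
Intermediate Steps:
(8382 + 577)/((-4302 + Y)*(-18185 + 4891) + 10278) = (8382 + 577)/((-4302 + 20904)*(-18185 + 4891) + 10278) = 8959/(16602*(-13294) + 10278) = 8959/(-220706988 + 10278) = 8959/(-220696710) = 8959*(-1/220696710) = -8959/220696710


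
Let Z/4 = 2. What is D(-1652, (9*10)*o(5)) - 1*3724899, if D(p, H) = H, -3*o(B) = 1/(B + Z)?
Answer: -48423717/13 ≈ -3.7249e+6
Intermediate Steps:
Z = 8 (Z = 4*2 = 8)
o(B) = -1/(3*(8 + B)) (o(B) = -1/(3*(B + 8)) = -1/(3*(8 + B)))
D(-1652, (9*10)*o(5)) - 1*3724899 = (9*10)*(-1/(24 + 3*5)) - 1*3724899 = 90*(-1/(24 + 15)) - 3724899 = 90*(-1/39) - 3724899 = -30/13 - 3724899 = -48423717/13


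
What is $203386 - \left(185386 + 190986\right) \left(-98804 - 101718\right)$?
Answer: $75471069570$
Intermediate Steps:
$203386 - \left(185386 + 190986\right) \left(-98804 - 101718\right) = 203386 - 376372 \left(-200522\right) = 203386 - -75470866184 = 203386 + 75470866184 = 75471069570$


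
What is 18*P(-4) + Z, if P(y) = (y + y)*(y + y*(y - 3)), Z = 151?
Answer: -3305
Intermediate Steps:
P(y) = 2*y*(y + y*(-3 + y)) (P(y) = (2*y)*(y + y*(-3 + y)) = 2*y*(y + y*(-3 + y)))
18*P(-4) + Z = 18*(2*(-4)²*(-2 - 4)) + 151 = 18*(2*16*(-6)) + 151 = 18*(-192) + 151 = -3456 + 151 = -3305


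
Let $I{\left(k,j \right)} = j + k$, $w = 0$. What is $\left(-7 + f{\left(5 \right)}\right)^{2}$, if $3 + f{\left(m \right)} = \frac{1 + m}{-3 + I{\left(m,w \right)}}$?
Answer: $49$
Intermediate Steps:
$f{\left(m \right)} = -3 + \frac{1 + m}{-3 + m}$ ($f{\left(m \right)} = -3 + \frac{1 + m}{-3 + \left(0 + m\right)} = -3 + \frac{1 + m}{-3 + m}$)
$\left(-7 + f{\left(5 \right)}\right)^{2} = \left(-7 + \frac{2 \left(5 - 5\right)}{-3 + 5}\right)^{2} = \left(-7 + \frac{2 \left(5 - 5\right)}{2}\right)^{2} = \left(-7 + 2 \cdot \frac{1}{2} \cdot 0\right)^{2} = \left(-7 + 0\right)^{2} = \left(-7\right)^{2} = 49$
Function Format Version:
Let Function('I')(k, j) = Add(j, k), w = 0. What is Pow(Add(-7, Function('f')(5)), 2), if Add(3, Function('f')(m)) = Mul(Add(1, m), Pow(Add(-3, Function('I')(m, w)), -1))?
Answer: 49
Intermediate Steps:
Function('f')(m) = Add(-3, Mul(Pow(Add(-3, m), -1), Add(1, m))) (Function('f')(m) = Add(-3, Mul(Add(1, m), Pow(Add(-3, Add(0, m)), -1))) = Add(-3, Mul(Add(1, m), Pow(Add(-3, m), -1))) = Add(-3, Mul(Pow(Add(-3, m), -1), Add(1, m))))
Pow(Add(-7, Function('f')(5)), 2) = Pow(Add(-7, Mul(2, Pow(Add(-3, 5), -1), Add(5, Mul(-1, 5)))), 2) = Pow(Add(-7, Mul(2, Pow(2, -1), Add(5, -5))), 2) = Pow(Add(-7, Mul(2, Rational(1, 2), 0)), 2) = Pow(Add(-7, 0), 2) = Pow(-7, 2) = 49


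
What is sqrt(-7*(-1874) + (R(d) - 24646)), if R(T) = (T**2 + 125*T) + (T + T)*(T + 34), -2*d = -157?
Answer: sqrt(88437)/2 ≈ 148.69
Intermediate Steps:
d = 157/2 (d = -1/2*(-157) = 157/2 ≈ 78.500)
R(T) = T**2 + 125*T + 2*T*(34 + T) (R(T) = (T**2 + 125*T) + (2*T)*(34 + T) = (T**2 + 125*T) + 2*T*(34 + T) = T**2 + 125*T + 2*T*(34 + T))
sqrt(-7*(-1874) + (R(d) - 24646)) = sqrt(-7*(-1874) + (157*(193 + 3*(157/2))/2 - 24646)) = sqrt(13118 + (157*(193 + 471/2)/2 - 24646)) = sqrt(13118 + ((157/2)*(857/2) - 24646)) = sqrt(13118 + (134549/4 - 24646)) = sqrt(13118 + 35965/4) = sqrt(88437/4) = sqrt(88437)/2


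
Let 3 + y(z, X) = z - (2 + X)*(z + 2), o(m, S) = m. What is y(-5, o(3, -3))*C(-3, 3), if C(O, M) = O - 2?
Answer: -35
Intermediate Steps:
C(O, M) = -2 + O
y(z, X) = -3 + z - (2 + X)*(2 + z) (y(z, X) = -3 + (z - (2 + X)*(z + 2)) = -3 + (z - (2 + X)*(2 + z)) = -3 + z - (2 + X)*(2 + z))
y(-5, o(3, -3))*C(-3, 3) = (-7 - 1*(-5) - 2*3 - 1*3*(-5))*(-2 - 3) = (-7 + 5 - 6 + 15)*(-5) = 7*(-5) = -35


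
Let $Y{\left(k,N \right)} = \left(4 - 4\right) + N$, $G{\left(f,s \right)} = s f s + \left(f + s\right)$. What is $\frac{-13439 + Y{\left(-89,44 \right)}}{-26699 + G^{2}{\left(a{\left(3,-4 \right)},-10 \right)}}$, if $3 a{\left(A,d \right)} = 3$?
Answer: $\frac{13395}{18418} \approx 0.72728$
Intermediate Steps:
$a{\left(A,d \right)} = 1$ ($a{\left(A,d \right)} = \frac{1}{3} \cdot 3 = 1$)
$G{\left(f,s \right)} = f + s + f s^{2}$ ($G{\left(f,s \right)} = f s s + \left(f + s\right) = f s^{2} + \left(f + s\right) = f + s + f s^{2}$)
$Y{\left(k,N \right)} = N$ ($Y{\left(k,N \right)} = 0 + N = N$)
$\frac{-13439 + Y{\left(-89,44 \right)}}{-26699 + G^{2}{\left(a{\left(3,-4 \right)},-10 \right)}} = \frac{-13439 + 44}{-26699 + \left(1 - 10 + 1 \left(-10\right)^{2}\right)^{2}} = - \frac{13395}{-26699 + \left(1 - 10 + 1 \cdot 100\right)^{2}} = - \frac{13395}{-26699 + \left(1 - 10 + 100\right)^{2}} = - \frac{13395}{-26699 + 91^{2}} = - \frac{13395}{-26699 + 8281} = - \frac{13395}{-18418} = \left(-13395\right) \left(- \frac{1}{18418}\right) = \frac{13395}{18418}$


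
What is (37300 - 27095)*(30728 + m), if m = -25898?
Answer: 49290150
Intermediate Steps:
(37300 - 27095)*(30728 + m) = (37300 - 27095)*(30728 - 25898) = 10205*4830 = 49290150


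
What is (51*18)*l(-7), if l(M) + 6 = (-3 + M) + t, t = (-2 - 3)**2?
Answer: 8262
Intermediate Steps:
t = 25 (t = (-5)**2 = 25)
l(M) = 16 + M (l(M) = -6 + ((-3 + M) + 25) = -6 + (22 + M) = 16 + M)
(51*18)*l(-7) = (51*18)*(16 - 7) = 918*9 = 8262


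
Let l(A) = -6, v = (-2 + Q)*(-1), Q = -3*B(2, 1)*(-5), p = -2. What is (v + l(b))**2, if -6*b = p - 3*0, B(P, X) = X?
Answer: 361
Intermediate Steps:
Q = 15 (Q = -3*1*(-5) = -3*(-5) = 15)
v = -13 (v = (-2 + 15)*(-1) = 13*(-1) = -13)
b = 1/3 (b = -(-2 - 3*0)/6 = -(-2 + 0)/6 = -1/6*(-2) = 1/3 ≈ 0.33333)
(v + l(b))**2 = (-13 - 6)**2 = (-19)**2 = 361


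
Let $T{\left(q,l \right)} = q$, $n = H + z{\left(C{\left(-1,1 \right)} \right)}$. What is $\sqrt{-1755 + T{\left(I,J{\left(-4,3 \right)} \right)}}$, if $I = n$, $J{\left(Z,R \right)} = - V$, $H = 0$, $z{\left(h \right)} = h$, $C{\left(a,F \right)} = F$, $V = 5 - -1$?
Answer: $i \sqrt{1754} \approx 41.881 i$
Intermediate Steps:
$V = 6$ ($V = 5 + 1 = 6$)
$J{\left(Z,R \right)} = -6$ ($J{\left(Z,R \right)} = \left(-1\right) 6 = -6$)
$n = 1$ ($n = 0 + 1 = 1$)
$I = 1$
$\sqrt{-1755 + T{\left(I,J{\left(-4,3 \right)} \right)}} = \sqrt{-1755 + 1} = \sqrt{-1754} = i \sqrt{1754}$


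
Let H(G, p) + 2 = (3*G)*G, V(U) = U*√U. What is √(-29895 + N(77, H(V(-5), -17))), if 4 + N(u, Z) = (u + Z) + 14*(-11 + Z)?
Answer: 3*I*√3959 ≈ 188.76*I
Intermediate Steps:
V(U) = U^(3/2)
H(G, p) = -2 + 3*G² (H(G, p) = -2 + (3*G)*G = -2 + 3*G²)
N(u, Z) = -158 + u + 15*Z (N(u, Z) = -4 + ((u + Z) + 14*(-11 + Z)) = -4 + ((Z + u) + (-154 + 14*Z)) = -4 + (-154 + u + 15*Z) = -158 + u + 15*Z)
√(-29895 + N(77, H(V(-5), -17))) = √(-29895 + (-158 + 77 + 15*(-2 + 3*((-5)^(3/2))²))) = √(-29895 + (-158 + 77 + 15*(-2 + 3*(-5*I*√5)²))) = √(-29895 + (-158 + 77 + 15*(-2 + 3*(-125)))) = √(-29895 + (-158 + 77 + 15*(-2 - 375))) = √(-29895 + (-158 + 77 + 15*(-377))) = √(-29895 + (-158 + 77 - 5655)) = √(-29895 - 5736) = √(-35631) = 3*I*√3959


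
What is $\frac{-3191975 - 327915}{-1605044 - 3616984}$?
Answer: $\frac{1759945}{2611014} \approx 0.67405$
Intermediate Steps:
$\frac{-3191975 - 327915}{-1605044 - 3616984} = - \frac{3519890}{-5222028} = \left(-3519890\right) \left(- \frac{1}{5222028}\right) = \frac{1759945}{2611014}$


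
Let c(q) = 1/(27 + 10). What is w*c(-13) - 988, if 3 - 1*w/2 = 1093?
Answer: -38736/37 ≈ -1046.9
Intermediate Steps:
w = -2180 (w = 6 - 2*1093 = 6 - 2186 = -2180)
c(q) = 1/37
w*c(-13) - 988 = -2180*1/37 - 988 = -2180/37 - 988 = -38736/37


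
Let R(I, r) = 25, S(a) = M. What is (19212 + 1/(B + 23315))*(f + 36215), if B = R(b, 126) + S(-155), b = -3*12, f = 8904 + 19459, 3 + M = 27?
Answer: 4831178865947/3894 ≈ 1.2407e+9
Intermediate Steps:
M = 24 (M = -3 + 27 = 24)
f = 28363
S(a) = 24
b = -36
B = 49 (B = 25 + 24 = 49)
(19212 + 1/(B + 23315))*(f + 36215) = (19212 + 1/(49 + 23315))*(28363 + 36215) = (19212 + 1/23364)*64578 = (448869169/23364)*64578 = 4831178865947/3894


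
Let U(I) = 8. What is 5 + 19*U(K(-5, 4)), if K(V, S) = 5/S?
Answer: 157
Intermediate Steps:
5 + 19*U(K(-5, 4)) = 5 + 19*8 = 5 + 152 = 157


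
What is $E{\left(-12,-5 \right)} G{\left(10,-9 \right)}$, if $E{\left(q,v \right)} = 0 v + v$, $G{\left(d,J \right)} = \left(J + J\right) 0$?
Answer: $0$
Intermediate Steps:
$G{\left(d,J \right)} = 0$ ($G{\left(d,J \right)} = 2 J 0 = 0$)
$E{\left(q,v \right)} = v$ ($E{\left(q,v \right)} = 0 + v = v$)
$E{\left(-12,-5 \right)} G{\left(10,-9 \right)} = \left(-5\right) 0 = 0$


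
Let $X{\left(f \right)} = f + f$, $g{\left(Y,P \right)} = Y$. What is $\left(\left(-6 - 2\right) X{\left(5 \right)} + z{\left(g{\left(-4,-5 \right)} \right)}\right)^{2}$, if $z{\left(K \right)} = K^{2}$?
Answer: $4096$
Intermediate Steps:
$X{\left(f \right)} = 2 f$
$\left(\left(-6 - 2\right) X{\left(5 \right)} + z{\left(g{\left(-4,-5 \right)} \right)}\right)^{2} = \left(\left(-6 - 2\right) 2 \cdot 5 + \left(-4\right)^{2}\right)^{2} = \left(\left(-8\right) 10 + 16\right)^{2} = \left(-80 + 16\right)^{2} = \left(-64\right)^{2} = 4096$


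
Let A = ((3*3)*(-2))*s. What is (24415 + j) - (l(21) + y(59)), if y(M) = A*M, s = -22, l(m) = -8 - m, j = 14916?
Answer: 15996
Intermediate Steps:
A = 396 (A = ((3*3)*(-2))*(-22) = (9*(-2))*(-22) = -18*(-22) = 396)
y(M) = 396*M
(24415 + j) - (l(21) + y(59)) = (24415 + 14916) - ((-8 - 1*21) + 396*59) = 39331 - ((-8 - 21) + 23364) = 39331 - (-29 + 23364) = 39331 - 1*23335 = 39331 - 23335 = 15996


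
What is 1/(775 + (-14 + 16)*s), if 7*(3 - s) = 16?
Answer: 7/5435 ≈ 0.0012879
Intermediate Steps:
s = 5/7 (s = 3 - 1/7*16 = 3 - 16/7 = 5/7 ≈ 0.71429)
1/(775 + (-14 + 16)*s) = 1/(775 + (-14 + 16)*(5/7)) = 1/(775 + 2*(5/7)) = 1/(775 + 10/7) = 1/(5435/7) = 7/5435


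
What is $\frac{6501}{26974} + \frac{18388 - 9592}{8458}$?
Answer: $\frac{146124381}{114073046} \approx 1.281$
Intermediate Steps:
$\frac{6501}{26974} + \frac{18388 - 9592}{8458} = 6501 \cdot \frac{1}{26974} + 8796 \cdot \frac{1}{8458} = \frac{6501}{26974} + \frac{4398}{4229} = \frac{146124381}{114073046}$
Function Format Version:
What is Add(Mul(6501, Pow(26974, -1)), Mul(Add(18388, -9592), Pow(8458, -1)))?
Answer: Rational(146124381, 114073046) ≈ 1.2810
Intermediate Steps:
Add(Mul(6501, Pow(26974, -1)), Mul(Add(18388, -9592), Pow(8458, -1))) = Add(Mul(6501, Rational(1, 26974)), Mul(8796, Rational(1, 8458))) = Add(Rational(6501, 26974), Rational(4398, 4229)) = Rational(146124381, 114073046)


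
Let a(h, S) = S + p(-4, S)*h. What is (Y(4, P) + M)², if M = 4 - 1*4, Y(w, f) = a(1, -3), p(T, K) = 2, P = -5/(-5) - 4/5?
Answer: 1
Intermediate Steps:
P = ⅕ (P = -5*(-⅕) - 4*⅕ = 1 - ⅘ = ⅕ ≈ 0.20000)
a(h, S) = S + 2*h
Y(w, f) = -1 (Y(w, f) = -3 + 2*1 = -3 + 2 = -1)
M = 0 (M = 4 - 4 = 0)
(Y(4, P) + M)² = (-1 + 0)² = (-1)² = 1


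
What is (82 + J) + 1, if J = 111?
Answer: 194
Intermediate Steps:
(82 + J) + 1 = (82 + 111) + 1 = 193 + 1 = 194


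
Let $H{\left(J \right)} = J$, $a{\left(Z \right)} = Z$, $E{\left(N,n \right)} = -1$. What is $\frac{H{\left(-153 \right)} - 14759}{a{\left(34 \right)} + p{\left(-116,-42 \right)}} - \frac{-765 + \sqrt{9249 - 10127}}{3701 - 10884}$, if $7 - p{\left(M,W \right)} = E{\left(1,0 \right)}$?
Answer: $- \frac{53572513}{150843} + \frac{i \sqrt{878}}{7183} \approx -355.15 + 0.0041252 i$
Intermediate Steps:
$p{\left(M,W \right)} = 8$ ($p{\left(M,W \right)} = 7 - -1 = 7 + 1 = 8$)
$\frac{H{\left(-153 \right)} - 14759}{a{\left(34 \right)} + p{\left(-116,-42 \right)}} - \frac{-765 + \sqrt{9249 - 10127}}{3701 - 10884} = \frac{-153 - 14759}{34 + 8} - \frac{-765 + \sqrt{9249 - 10127}}{3701 - 10884} = - \frac{14912}{42} - \frac{-765 + \sqrt{-878}}{-7183} = \left(-14912\right) \frac{1}{42} - \left(-765 + i \sqrt{878}\right) \left(- \frac{1}{7183}\right) = - \frac{7456}{21} - \left(\frac{765}{7183} - \frac{i \sqrt{878}}{7183}\right) = - \frac{53572513}{150843} + \frac{i \sqrt{878}}{7183}$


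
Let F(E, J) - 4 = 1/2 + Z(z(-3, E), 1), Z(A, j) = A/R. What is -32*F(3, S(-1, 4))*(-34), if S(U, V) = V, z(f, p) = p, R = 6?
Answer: 5440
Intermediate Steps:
Z(A, j) = A/6
F(E, J) = 9/2 + E/6 (F(E, J) = 4 + (1/2 + E/6) = 4 + (½ + E/6) = 9/2 + E/6)
-32*F(3, S(-1, 4))*(-34) = -32*(9/2 + (⅙)*3)*(-34) = -32*(9/2 + ½)*(-34) = -32*5*(-34) = -160*(-34) = 5440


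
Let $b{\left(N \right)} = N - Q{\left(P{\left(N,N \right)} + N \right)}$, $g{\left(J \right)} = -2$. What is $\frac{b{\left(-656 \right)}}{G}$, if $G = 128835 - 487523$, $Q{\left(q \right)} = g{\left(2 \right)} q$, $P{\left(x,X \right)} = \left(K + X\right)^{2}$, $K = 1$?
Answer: $- \frac{428041}{179344} \approx -2.3867$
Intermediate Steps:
$P{\left(x,X \right)} = \left(1 + X\right)^{2}$
$Q{\left(q \right)} = - 2 q$
$G = -358688$
$b{\left(N \right)} = 2 \left(1 + N\right)^{2} + 3 N$ ($b{\left(N \right)} = N - - 2 \left(\left(1 + N\right)^{2} + N\right) = N - - 2 \left(N + \left(1 + N\right)^{2}\right) = N - \left(- 2 N - 2 \left(1 + N\right)^{2}\right) = N + \left(2 N + 2 \left(1 + N\right)^{2}\right) = 2 \left(1 + N\right)^{2} + 3 N$)
$\frac{b{\left(-656 \right)}}{G} = \frac{2 \left(1 - 656\right)^{2} + 3 \left(-656\right)}{-358688} = \left(2 \left(-655\right)^{2} - 1968\right) \left(- \frac{1}{358688}\right) = \left(2 \cdot 429025 - 1968\right) \left(- \frac{1}{358688}\right) = \left(858050 - 1968\right) \left(- \frac{1}{358688}\right) = 856082 \left(- \frac{1}{358688}\right) = - \frac{428041}{179344}$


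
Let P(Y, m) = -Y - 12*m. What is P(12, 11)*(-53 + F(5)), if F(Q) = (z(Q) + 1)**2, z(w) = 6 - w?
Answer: 7056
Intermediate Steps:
F(Q) = (7 - Q)**2 (F(Q) = ((6 - Q) + 1)**2 = (7 - Q)**2)
P(12, 11)*(-53 + F(5)) = (-1*12 - 12*11)*(-53 + (-7 + 5)**2) = (-12 - 132)*(-53 + (-2)**2) = -144*(-53 + 4) = -144*(-49) = 7056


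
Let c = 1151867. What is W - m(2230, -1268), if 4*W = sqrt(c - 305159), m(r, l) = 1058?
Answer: -1058 + sqrt(211677)/2 ≈ -827.96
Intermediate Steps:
W = sqrt(211677)/2 (W = sqrt(1151867 - 305159)/4 = sqrt(846708)/4 = (2*sqrt(211677))/4 = sqrt(211677)/2 ≈ 230.04)
W - m(2230, -1268) = sqrt(211677)/2 - 1*1058 = sqrt(211677)/2 - 1058 = -1058 + sqrt(211677)/2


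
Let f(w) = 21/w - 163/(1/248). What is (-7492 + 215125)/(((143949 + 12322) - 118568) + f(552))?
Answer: -38204472/500657 ≈ -76.309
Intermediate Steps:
f(w) = -40424 + 21/w (f(w) = 21/w - 163/1/248 = 21/w - 163*248 = 21/w - 40424 = -40424 + 21/w)
(-7492 + 215125)/(((143949 + 12322) - 118568) + f(552)) = (-7492 + 215125)/(((143949 + 12322) - 118568) + (-40424 + 21/552)) = 207633/((156271 - 118568) + (-40424 + 21*(1/552))) = 207633/(37703 + (-40424 + 7/184)) = 207633/(37703 - 7438009/184) = 207633/(-500657/184) = 207633*(-184/500657) = -38204472/500657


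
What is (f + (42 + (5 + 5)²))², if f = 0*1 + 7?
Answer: 22201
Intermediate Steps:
f = 7 (f = 0 + 7 = 7)
(f + (42 + (5 + 5)²))² = (7 + (42 + (5 + 5)²))² = (7 + (42 + 10²))² = (7 + (42 + 100))² = (7 + 142)² = 149² = 22201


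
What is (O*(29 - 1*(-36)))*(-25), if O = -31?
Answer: 50375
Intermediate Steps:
(O*(29 - 1*(-36)))*(-25) = -31*(29 - 1*(-36))*(-25) = -31*(29 + 36)*(-25) = -31*65*(-25) = -2015*(-25) = 50375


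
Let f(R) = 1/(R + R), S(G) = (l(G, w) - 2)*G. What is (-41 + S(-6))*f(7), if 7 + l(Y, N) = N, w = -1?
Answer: 19/14 ≈ 1.3571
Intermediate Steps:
l(Y, N) = -7 + N
S(G) = -10*G (S(G) = ((-7 - 1) - 2)*G = (-8 - 2)*G = -10*G)
f(R) = 1/(2*R)
(-41 + S(-6))*f(7) = (-41 - 10*(-6))*((½)/7) = (-41 + 60)*((½)*(⅐)) = 19*(1/14) = 19/14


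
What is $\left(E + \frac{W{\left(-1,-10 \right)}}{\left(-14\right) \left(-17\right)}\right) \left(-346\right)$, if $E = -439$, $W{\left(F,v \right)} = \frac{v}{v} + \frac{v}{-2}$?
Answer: $\frac{18074348}{119} \approx 1.5189 \cdot 10^{5}$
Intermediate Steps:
$W{\left(F,v \right)} = 1 - \frac{v}{2}$ ($W{\left(F,v \right)} = 1 + v \left(- \frac{1}{2}\right) = 1 - \frac{v}{2}$)
$\left(E + \frac{W{\left(-1,-10 \right)}}{\left(-14\right) \left(-17\right)}\right) \left(-346\right) = \left(-439 + \frac{1 - -5}{\left(-14\right) \left(-17\right)}\right) \left(-346\right) = \left(-439 + \frac{1 + 5}{238}\right) \left(-346\right) = \left(-439 + 6 \cdot \frac{1}{238}\right) \left(-346\right) = \left(-439 + \frac{3}{119}\right) \left(-346\right) = \left(- \frac{52238}{119}\right) \left(-346\right) = \frac{18074348}{119}$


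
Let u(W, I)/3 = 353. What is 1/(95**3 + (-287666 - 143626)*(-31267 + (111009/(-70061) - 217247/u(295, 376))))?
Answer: 24731533/335736111934472559 ≈ 7.3664e-11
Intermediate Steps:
u(W, I) = 1059 (u(W, I) = 3*353 = 1059)
1/(95**3 + (-287666 - 143626)*(-31267 + (111009/(-70061) - 217247/u(295, 376)))) = 1/(95**3 + (-287666 - 143626)*(-31267 + (111009/(-70061) - 217247/1059))) = 1/(857375 - 431292*(-31267 + (111009*(-1/70061) - 217247*1/1059))) = 1/(857375 - 431292*(-31267 + (-111009/70061 - 217247/1059))) = 1/(857375 - 431292*(-31267 - 15338100598/74194599)) = 1/(857375 - 431292*(-2335180627531/74194599)) = 1/(857375 + 335714907736366684/24731533) = 1/(335736111934472559/24731533) = 24731533/335736111934472559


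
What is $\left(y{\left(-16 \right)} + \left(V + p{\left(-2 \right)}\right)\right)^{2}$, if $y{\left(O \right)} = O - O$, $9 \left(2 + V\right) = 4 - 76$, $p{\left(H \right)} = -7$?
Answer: $289$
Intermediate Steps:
$V = -10$ ($V = -2 + \frac{4 - 76}{9} = -2 + \frac{1}{9} \left(-72\right) = -2 - 8 = -10$)
$y{\left(O \right)} = 0$
$\left(y{\left(-16 \right)} + \left(V + p{\left(-2 \right)}\right)\right)^{2} = \left(0 - 17\right)^{2} = \left(-17\right)^{2} = 289$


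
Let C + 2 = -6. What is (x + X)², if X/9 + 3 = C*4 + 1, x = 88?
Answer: 47524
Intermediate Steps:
C = -8 (C = -2 - 6 = -8)
X = -306 (X = -27 + 9*(-8*4 + 1) = -27 + 9*(-32 + 1) = -27 + 9*(-31) = -27 - 279 = -306)
(x + X)² = (88 - 306)² = (-218)² = 47524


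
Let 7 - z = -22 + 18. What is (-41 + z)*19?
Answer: -570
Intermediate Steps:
z = 11 (z = 7 - (-22 + 18) = 7 - 1*(-4) = 7 + 4 = 11)
(-41 + z)*19 = (-41 + 11)*19 = -30*19 = -570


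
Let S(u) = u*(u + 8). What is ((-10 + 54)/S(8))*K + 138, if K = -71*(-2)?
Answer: 2989/16 ≈ 186.81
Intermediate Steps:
K = 142
S(u) = u*(8 + u)
((-10 + 54)/S(8))*K + 138 = ((-10 + 54)/((8*(8 + 8))))*142 + 138 = (44/((8*16)))*142 + 138 = (44/128)*142 + 138 = (44*(1/128))*142 + 138 = (11/32)*142 + 138 = 781/16 + 138 = 2989/16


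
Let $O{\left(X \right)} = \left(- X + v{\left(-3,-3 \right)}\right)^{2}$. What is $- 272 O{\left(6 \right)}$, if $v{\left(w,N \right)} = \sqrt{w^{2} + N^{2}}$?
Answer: $-14688 + 9792 \sqrt{2} \approx -840.02$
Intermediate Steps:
$v{\left(w,N \right)} = \sqrt{N^{2} + w^{2}}$
$O{\left(X \right)} = \left(- X + 3 \sqrt{2}\right)^{2}$ ($O{\left(X \right)} = \left(- X + \sqrt{\left(-3\right)^{2} + \left(-3\right)^{2}}\right)^{2} = \left(- X + \sqrt{9 + 9}\right)^{2} = \left(- X + \sqrt{18}\right)^{2} = \left(- X + 3 \sqrt{2}\right)^{2}$)
$- 272 O{\left(6 \right)} = - 272 \left(6 - 3 \sqrt{2}\right)^{2}$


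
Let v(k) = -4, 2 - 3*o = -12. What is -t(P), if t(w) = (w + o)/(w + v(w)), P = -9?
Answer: -⅓ ≈ -0.33333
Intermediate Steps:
o = 14/3 (o = ⅔ - ⅓*(-12) = ⅔ + 4 = 14/3 ≈ 4.6667)
t(w) = (14/3 + w)/(-4 + w) (t(w) = (w + 14/3)/(w - 4) = (14/3 + w)/(-4 + w))
-t(P) = -(14/3 - 9)/(-4 - 9) = -(-13)/((-13)*3) = -(-1)*(-13)/(13*3) = -1*⅓ = -⅓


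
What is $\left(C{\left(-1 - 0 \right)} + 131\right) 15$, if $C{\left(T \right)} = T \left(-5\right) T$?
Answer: $1890$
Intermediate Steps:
$C{\left(T \right)} = - 5 T^{2}$ ($C{\left(T \right)} = - 5 T T = - 5 T^{2}$)
$\left(C{\left(-1 - 0 \right)} + 131\right) 15 = \left(- 5 \left(-1 - 0\right)^{2} + 131\right) 15 = \left(- 5 \left(-1 + 0\right)^{2} + 131\right) 15 = \left(- 5 \left(-1\right)^{2} + 131\right) 15 = \left(\left(-5\right) 1 + 131\right) 15 = \left(-5 + 131\right) 15 = 126 \cdot 15 = 1890$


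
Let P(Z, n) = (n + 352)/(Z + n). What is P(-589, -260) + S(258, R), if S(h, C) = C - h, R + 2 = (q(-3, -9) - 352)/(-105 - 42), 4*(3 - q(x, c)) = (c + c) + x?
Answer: -42893947/166404 ≈ -257.77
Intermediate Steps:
q(x, c) = 3 - c/2 - x/4 (q(x, c) = 3 - ((c + c) + x)/4 = 3 - (2*c + x)/4 = 3 - (x + 2*c)/4 = 3 + (-c/2 - x/4) = 3 - c/2 - x/4)
P(Z, n) = (352 + n)/(Z + n)
R = 199/588 (R = -2 + ((3 - 1/2*(-9) - 1/4*(-3)) - 352)/(-105 - 42) = -2 + ((3 + 9/2 + 3/4) - 352)/(-147) = -2 + (33/4 - 352)*(-1/147) = -2 - 1375/4*(-1/147) = -2 + 1375/588 = 199/588 ≈ 0.33844)
P(-589, -260) + S(258, R) = (352 - 260)/(-589 - 260) + (199/588 - 1*258) = 92/(-849) + (199/588 - 258) = -1/849*92 - 151505/588 = -92/849 - 151505/588 = -42893947/166404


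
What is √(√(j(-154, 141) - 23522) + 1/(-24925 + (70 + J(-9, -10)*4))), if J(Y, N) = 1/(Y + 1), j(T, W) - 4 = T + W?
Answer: √(-99422 + 2471183521*I*√23531)/49711 ≈ 8.7578 + 8.7578*I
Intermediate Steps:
j(T, W) = 4 + T + W (j(T, W) = 4 + (T + W) = 4 + T + W)
J(Y, N) = 1/(1 + Y)
√(√(j(-154, 141) - 23522) + 1/(-24925 + (70 + J(-9, -10)*4))) = √(√((4 - 154 + 141) - 23522) + 1/(-24925 + (70 + 4/(1 - 9)))) = √(√(-9 - 23522) + 1/(-24925 + (70 + 4/(-8)))) = √(√(-23531) + 1/(-24925 + (70 - ⅛*4))) = √(I*√23531 + 1/(-24925 + (70 - ½))) = √(I*√23531 + 1/(-24925 + 139/2)) = √(I*√23531 + 1/(-49711/2)) = √(I*√23531 - 2/49711) = √(-2/49711 + I*√23531)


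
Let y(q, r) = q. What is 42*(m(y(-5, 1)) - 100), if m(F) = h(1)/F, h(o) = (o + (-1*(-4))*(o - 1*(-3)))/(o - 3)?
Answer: -20643/5 ≈ -4128.6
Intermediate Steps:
h(o) = (12 + 5*o)/(-3 + o) (h(o) = (o + 4*(o + 3))/(-3 + o) = (o + 4*(3 + o))/(-3 + o) = (o + (12 + 4*o))/(-3 + o) = (12 + 5*o)/(-3 + o))
m(F) = -17/(2*F) (m(F) = ((12 + 5*1)/(-3 + 1))/F = ((12 + 5)/(-2))/F = (-1/2*17)/F = -17/(2*F))
42*(m(y(-5, 1)) - 100) = 42*(-17/2/(-5) - 100) = 42*(-17/2*(-1/5) - 100) = 42*(17/10 - 100) = 42*(-983/10) = -20643/5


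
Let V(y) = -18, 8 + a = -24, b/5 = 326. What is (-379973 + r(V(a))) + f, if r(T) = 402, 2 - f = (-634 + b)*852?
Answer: -1228161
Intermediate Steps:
b = 1630 (b = 5*326 = 1630)
a = -32 (a = -8 - 24 = -32)
f = -848590 (f = 2 - (-634 + 1630)*852 = 2 - 996*852 = 2 - 1*848592 = 2 - 848592 = -848590)
(-379973 + r(V(a))) + f = (-379973 + 402) - 848590 = -379571 - 848590 = -1228161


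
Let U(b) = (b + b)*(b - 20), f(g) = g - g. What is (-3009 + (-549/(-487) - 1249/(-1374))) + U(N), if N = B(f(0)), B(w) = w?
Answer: -2012073653/669138 ≈ -3007.0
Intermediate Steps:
f(g) = 0
N = 0
U(b) = 2*b*(-20 + b) (U(b) = (2*b)*(-20 + b) = 2*b*(-20 + b))
(-3009 + (-549/(-487) - 1249/(-1374))) + U(N) = (-3009 + (-549/(-487) - 1249/(-1374))) + 2*0*(-20 + 0) = (-3009 + (-549*(-1/487) - 1249*(-1/1374))) + 2*0*(-20) = (-3009 + (549/487 + 1249/1374)) + 0 = (-3009 + 1362589/669138) + 0 = -2012073653/669138 + 0 = -2012073653/669138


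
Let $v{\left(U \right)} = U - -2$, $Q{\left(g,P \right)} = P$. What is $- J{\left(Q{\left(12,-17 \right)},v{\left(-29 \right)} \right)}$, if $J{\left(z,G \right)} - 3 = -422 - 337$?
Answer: $756$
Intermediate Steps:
$v{\left(U \right)} = 2 + U$ ($v{\left(U \right)} = U + 2 = 2 + U$)
$J{\left(z,G \right)} = -756$ ($J{\left(z,G \right)} = 3 - 759 = -756$)
$- J{\left(Q{\left(12,-17 \right)},v{\left(-29 \right)} \right)} = \left(-1\right) \left(-756\right) = 756$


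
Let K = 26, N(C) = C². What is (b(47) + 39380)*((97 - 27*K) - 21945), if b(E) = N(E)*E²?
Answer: -110924825550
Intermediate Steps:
b(E) = E⁴ (b(E) = E²*E² = E⁴)
(b(47) + 39380)*((97 - 27*K) - 21945) = (47⁴ + 39380)*((97 - 27*26) - 21945) = (4879681 + 39380)*((97 - 702) - 21945) = 4919061*(-605 - 21945) = 4919061*(-22550) = -110924825550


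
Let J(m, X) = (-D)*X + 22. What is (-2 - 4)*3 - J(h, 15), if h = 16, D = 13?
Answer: 155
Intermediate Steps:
J(m, X) = 22 - 13*X (J(m, X) = (-1*13)*X + 22 = -13*X + 22 = 22 - 13*X)
(-2 - 4)*3 - J(h, 15) = (-2 - 4)*3 - (22 - 13*15) = -6*3 - (22 - 195) = -18 - 1*(-173) = -18 + 173 = 155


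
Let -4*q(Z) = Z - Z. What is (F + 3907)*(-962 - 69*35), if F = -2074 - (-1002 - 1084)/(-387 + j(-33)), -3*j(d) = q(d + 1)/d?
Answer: -2388501445/387 ≈ -6.1718e+6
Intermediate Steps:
q(Z) = 0 (q(Z) = -(Z - Z)/4 = -¼*0 = 0)
j(d) = 0 (j(d) = -0/d = -⅓*0 = 0)
F = -804724/387 (F = -2074 - (-1002 - 1084)/(-387 + 0) = -2074 - (-2086)/(-387) = -2074 - (-2086)*(-1)/387 = -2074 - 1*2086/387 = -2074 - 2086/387 = -804724/387 ≈ -2079.4)
(F + 3907)*(-962 - 69*35) = (-804724/387 + 3907)*(-962 - 69*35) = 707285*(-962 - 2415)/387 = (707285/387)*(-3377) = -2388501445/387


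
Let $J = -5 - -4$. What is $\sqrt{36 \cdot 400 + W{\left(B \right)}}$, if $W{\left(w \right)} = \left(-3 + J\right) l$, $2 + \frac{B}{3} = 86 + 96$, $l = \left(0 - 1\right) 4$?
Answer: $4 \sqrt{901} \approx 120.07$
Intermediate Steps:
$J = -1$ ($J = -5 + 4 = -1$)
$l = -4$ ($l = \left(-1\right) 4 = -4$)
$B = 540$ ($B = -6 + 3 \left(86 + 96\right) = -6 + 3 \cdot 182 = -6 + 546 = 540$)
$W{\left(w \right)} = 16$ ($W{\left(w \right)} = \left(-3 - 1\right) \left(-4\right) = \left(-4\right) \left(-4\right) = 16$)
$\sqrt{36 \cdot 400 + W{\left(B \right)}} = \sqrt{36 \cdot 400 + 16} = \sqrt{14400 + 16} = \sqrt{14416} = 4 \sqrt{901}$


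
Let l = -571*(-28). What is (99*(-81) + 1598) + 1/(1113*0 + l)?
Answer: -102658947/15988 ≈ -6421.0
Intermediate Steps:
l = 15988
(99*(-81) + 1598) + 1/(1113*0 + l) = (99*(-81) + 1598) + 1/(1113*0 + 15988) = (-8019 + 1598) + 1/(0 + 15988) = -6421 + 1/15988 = -102658947/15988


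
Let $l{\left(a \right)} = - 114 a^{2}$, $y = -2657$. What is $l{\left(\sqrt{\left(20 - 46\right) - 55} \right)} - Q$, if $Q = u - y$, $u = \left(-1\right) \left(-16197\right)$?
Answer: $-9620$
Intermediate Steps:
$u = 16197$
$Q = 18854$ ($Q = 16197 - -2657 = 16197 + 2657 = 18854$)
$l{\left(\sqrt{\left(20 - 46\right) - 55} \right)} - Q = - 114 \left(\sqrt{\left(20 - 46\right) - 55}\right)^{2} - 18854 = - 114 \left(\sqrt{-26 - 55}\right)^{2} - 18854 = - 114 \left(\sqrt{-81}\right)^{2} - 18854 = - 114 \left(9 i\right)^{2} - 18854 = \left(-114\right) \left(-81\right) - 18854 = 9234 - 18854 = -9620$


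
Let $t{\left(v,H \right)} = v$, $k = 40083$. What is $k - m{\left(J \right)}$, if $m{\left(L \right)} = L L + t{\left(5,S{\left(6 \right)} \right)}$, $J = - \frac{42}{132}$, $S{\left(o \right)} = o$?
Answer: $\frac{19397703}{484} \approx 40078.0$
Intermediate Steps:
$J = - \frac{7}{22}$ ($J = \left(-42\right) \frac{1}{132} = - \frac{7}{22} \approx -0.31818$)
$m{\left(L \right)} = 5 + L^{2}$ ($m{\left(L \right)} = L L + 5 = L^{2} + 5 = 5 + L^{2}$)
$k - m{\left(J \right)} = 40083 - \left(5 + \left(- \frac{7}{22}\right)^{2}\right) = 40083 - \left(5 + \frac{49}{484}\right) = 40083 - \frac{2469}{484} = \frac{19397703}{484}$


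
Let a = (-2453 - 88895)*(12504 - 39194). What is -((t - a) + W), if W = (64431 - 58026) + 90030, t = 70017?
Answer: 2437911668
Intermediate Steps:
a = 2438078120 (a = -91348*(-26690) = 2438078120)
W = 96435 (W = 6405 + 90030 = 96435)
-((t - a) + W) = -((70017 - 1*2438078120) + 96435) = -((70017 - 2438078120) + 96435) = -(-2438008103 + 96435) = -1*(-2437911668) = 2437911668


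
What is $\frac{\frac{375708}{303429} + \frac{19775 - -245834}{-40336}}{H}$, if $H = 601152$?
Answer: $- \frac{7270990597}{817507415954432} \approx -8.8941 \cdot 10^{-6}$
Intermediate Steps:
$\frac{\frac{375708}{303429} + \frac{19775 - -245834}{-40336}}{H} = \frac{\frac{375708}{303429} + \frac{19775 - -245834}{-40336}}{601152} = \left(375708 \cdot \frac{1}{303429} + \left(19775 + 245834\right) \left(- \frac{1}{40336}\right)\right) \frac{1}{601152} = \left(\frac{125236}{101143} + 265609 \left(- \frac{1}{40336}\right)\right) \frac{1}{601152} = \left(\frac{125236}{101143} - \frac{265609}{40336}\right) \frac{1}{601152} = \left(- \frac{21812971791}{4079704048}\right) \frac{1}{601152} = - \frac{7270990597}{817507415954432}$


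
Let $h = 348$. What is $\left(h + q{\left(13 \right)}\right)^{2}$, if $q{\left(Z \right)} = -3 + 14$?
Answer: $128881$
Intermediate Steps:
$q{\left(Z \right)} = 11$
$\left(h + q{\left(13 \right)}\right)^{2} = \left(348 + 11\right)^{2} = 359^{2} = 128881$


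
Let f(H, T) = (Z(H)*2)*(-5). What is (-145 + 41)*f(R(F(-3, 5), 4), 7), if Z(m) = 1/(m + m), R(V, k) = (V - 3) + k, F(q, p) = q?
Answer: -260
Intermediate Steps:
R(V, k) = -3 + V + k (R(V, k) = (-3 + V) + k = -3 + V + k)
Z(m) = 1/(2*m)
f(H, T) = -5/H (f(H, T) = ((1/(2*H))*2)*(-5) = -5/H)
(-145 + 41)*f(R(F(-3, 5), 4), 7) = (-145 + 41)*(-5/(-3 - 3 + 4)) = -(-520)/(-2) = -(-520)*(-1)/2 = -104*5/2 = -260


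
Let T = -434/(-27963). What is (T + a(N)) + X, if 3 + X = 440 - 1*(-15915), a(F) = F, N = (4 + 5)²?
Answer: 459516413/27963 ≈ 16433.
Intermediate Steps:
N = 81 (N = 9² = 81)
X = 16352 (X = -3 + (440 - 1*(-15915)) = -3 + (440 + 15915) = -3 + 16355 = 16352)
T = 434/27963 (T = -434*(-1/27963) = 434/27963 ≈ 0.015521)
(T + a(N)) + X = (434/27963 + 81) + 16352 = 2265437/27963 + 16352 = 459516413/27963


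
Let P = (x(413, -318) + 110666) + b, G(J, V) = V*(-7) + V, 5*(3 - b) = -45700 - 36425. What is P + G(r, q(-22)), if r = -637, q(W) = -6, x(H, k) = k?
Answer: 126812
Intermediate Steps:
b = 16428 (b = 3 - (-45700 - 36425)/5 = 3 - ⅕*(-82125) = 3 + 16425 = 16428)
G(J, V) = -6*V (G(J, V) = -7*V + V = -6*V)
P = 126776 (P = (-318 + 110666) + 16428 = 110348 + 16428 = 126776)
P + G(r, q(-22)) = 126776 - 6*(-6) = 126776 + 36 = 126812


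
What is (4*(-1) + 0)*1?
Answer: -4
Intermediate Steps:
(4*(-1) + 0)*1 = (-4 + 0)*1 = -4*1 = -4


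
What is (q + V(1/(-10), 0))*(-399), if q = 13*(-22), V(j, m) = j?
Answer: 1141539/10 ≈ 1.1415e+5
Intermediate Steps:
q = -286
(q + V(1/(-10), 0))*(-399) = (-286 + 1/(-10))*(-399) = (-286 - ⅒)*(-399) = -2861/10*(-399) = 1141539/10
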